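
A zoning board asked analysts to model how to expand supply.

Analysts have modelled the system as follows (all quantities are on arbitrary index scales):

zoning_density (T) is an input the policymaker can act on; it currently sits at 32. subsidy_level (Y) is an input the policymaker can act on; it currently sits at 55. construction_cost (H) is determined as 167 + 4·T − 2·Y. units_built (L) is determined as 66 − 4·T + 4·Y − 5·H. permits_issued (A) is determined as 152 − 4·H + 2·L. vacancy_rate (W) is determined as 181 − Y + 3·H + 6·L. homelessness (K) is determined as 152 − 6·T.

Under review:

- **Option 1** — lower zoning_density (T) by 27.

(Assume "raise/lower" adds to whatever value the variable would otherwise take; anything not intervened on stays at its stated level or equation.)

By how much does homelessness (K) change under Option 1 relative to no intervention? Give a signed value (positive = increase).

162

Baseline:
  T = 32
  K = 152 − 6·32 = -40
Option 1 (T − 27):
  T = 32 − 27 = 5
  K = 152 − 6·5 = 122
Change in K: 122 − (-40) = 162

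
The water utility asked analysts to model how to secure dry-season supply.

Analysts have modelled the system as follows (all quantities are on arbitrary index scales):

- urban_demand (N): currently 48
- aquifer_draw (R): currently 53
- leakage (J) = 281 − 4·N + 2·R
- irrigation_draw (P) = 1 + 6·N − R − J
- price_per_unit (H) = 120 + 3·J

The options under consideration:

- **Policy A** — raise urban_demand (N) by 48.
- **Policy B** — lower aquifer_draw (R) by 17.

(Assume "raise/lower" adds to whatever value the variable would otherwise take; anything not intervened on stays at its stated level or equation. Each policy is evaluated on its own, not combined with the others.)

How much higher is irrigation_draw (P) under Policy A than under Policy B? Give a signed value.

429

Policy A (N + 48):
  N = 48 + 48 = 96
  R = 53
  J = 281 − 4·96 + 2·53 = 3
  P = 1 + 6·96 − 53 − 3 = 521
Policy B (R − 17):
  N = 48
  R = 53 − 17 = 36
  J = 281 − 4·48 + 2·36 = 161
  P = 1 + 6·48 − 36 − 161 = 92
P: 521 − 92 = 429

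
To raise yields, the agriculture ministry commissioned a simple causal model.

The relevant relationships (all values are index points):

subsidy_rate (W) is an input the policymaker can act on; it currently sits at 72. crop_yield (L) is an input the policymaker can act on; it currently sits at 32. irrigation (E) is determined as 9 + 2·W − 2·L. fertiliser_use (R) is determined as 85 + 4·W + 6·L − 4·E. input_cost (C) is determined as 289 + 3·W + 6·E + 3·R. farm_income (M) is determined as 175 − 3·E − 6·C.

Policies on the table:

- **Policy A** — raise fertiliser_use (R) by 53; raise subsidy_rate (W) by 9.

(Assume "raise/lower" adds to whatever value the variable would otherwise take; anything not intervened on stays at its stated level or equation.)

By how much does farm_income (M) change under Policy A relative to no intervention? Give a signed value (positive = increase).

-1170

Baseline:
  W = 72
  L = 32
  E = 9 + 2·72 − 2·32 = 89
  R = 85 + 4·72 + 6·32 − 4·89 = 209
  C = 289 + 3·72 + 6·89 + 3·209 = 1666
  M = 175 − 3·89 − 6·1666 = -10088
Policy A (R + 53, W + 9):
  W = 72 + 9 = 81
  L = 32
  E = 9 + 2·81 − 2·32 = 107
  R = 85 + 4·81 + 6·32 − 4·107 (+53 from intervention) = 226
  C = 289 + 3·81 + 6·107 + 3·226 = 1852
  M = 175 − 3·107 − 6·1852 = -11258
Change in M: -11258 − (-10088) = -1170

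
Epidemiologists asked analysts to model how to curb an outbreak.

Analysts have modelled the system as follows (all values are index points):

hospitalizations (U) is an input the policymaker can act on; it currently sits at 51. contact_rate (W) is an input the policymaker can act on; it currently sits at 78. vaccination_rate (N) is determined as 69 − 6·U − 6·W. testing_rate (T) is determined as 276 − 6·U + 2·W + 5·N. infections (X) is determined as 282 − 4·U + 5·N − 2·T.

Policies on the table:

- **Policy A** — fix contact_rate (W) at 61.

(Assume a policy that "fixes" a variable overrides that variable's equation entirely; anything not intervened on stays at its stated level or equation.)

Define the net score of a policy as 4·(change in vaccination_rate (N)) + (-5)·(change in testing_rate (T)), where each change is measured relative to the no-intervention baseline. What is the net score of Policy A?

Baseline:
  U = 51
  W = 78
  N = 69 − 6·51 − 6·78 = -705
  T = 276 − 6·51 + 2·78 + 5·(-705) = -3399
Policy A (W := 61):
  U = 51
  W = 61
  N = 69 − 6·51 − 6·61 = -603
  T = 276 − 6·51 + 2·61 + 5·(-603) = -2923
ΔN = -603 − (-705) = 102; ΔT = -2923 − (-3399) = 476
Score = 4·102 + (-5)·476 = -1972

-1972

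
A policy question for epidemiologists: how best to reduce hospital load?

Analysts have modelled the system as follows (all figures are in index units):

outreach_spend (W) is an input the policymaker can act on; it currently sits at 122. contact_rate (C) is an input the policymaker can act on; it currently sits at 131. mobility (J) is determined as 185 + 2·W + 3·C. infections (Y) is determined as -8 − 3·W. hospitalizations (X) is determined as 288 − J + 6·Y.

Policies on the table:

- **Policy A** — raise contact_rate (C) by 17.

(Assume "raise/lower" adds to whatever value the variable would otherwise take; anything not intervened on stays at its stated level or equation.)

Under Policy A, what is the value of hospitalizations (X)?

-2829

Policy A (C + 17):
  W = 122
  C = 131 + 17 = 148
  J = 185 + 2·122 + 3·148 = 873
  Y = -8 − 3·122 = -374
  X = 288 − 873 + 6·(-374) = -2829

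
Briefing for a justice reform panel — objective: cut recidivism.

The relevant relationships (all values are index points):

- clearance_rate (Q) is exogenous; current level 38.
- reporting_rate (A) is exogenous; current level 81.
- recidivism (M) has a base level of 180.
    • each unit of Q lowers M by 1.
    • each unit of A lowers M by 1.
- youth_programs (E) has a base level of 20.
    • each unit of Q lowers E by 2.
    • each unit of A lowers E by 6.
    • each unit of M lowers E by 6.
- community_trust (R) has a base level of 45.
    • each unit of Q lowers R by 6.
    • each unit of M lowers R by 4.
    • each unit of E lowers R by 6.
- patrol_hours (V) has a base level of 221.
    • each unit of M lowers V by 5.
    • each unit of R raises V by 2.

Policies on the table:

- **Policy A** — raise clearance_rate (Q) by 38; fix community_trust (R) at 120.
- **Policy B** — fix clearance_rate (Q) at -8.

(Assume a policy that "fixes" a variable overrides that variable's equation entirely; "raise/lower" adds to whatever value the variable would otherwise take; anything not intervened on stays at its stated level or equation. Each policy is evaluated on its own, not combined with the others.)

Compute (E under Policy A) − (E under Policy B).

336

Policy A (Q + 38, R := 120):
  Q = 38 + 38 = 76
  A = 81
  M = 180 − 76 − 81 = 23
  E = 20 − 2·76 − 6·81 − 6·23 = -756
Policy B (Q := -8):
  Q = -8
  A = 81
  M = 180 − (-8) − 81 = 107
  E = 20 − 2·(-8) − 6·81 − 6·107 = -1092
E: -756 − (-1092) = 336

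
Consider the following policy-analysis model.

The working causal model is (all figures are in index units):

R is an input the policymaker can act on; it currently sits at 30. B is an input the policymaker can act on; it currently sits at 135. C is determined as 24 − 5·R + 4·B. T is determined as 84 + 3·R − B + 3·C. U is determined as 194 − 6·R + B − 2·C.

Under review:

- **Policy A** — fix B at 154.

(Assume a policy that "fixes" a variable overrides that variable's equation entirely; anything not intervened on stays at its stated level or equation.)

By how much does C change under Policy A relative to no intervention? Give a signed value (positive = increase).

Baseline:
  R = 30
  B = 135
  C = 24 − 5·30 + 4·135 = 414
Policy A (B := 154):
  R = 30
  B = 154
  C = 24 − 5·30 + 4·154 = 490
Change in C: 490 − 414 = 76

76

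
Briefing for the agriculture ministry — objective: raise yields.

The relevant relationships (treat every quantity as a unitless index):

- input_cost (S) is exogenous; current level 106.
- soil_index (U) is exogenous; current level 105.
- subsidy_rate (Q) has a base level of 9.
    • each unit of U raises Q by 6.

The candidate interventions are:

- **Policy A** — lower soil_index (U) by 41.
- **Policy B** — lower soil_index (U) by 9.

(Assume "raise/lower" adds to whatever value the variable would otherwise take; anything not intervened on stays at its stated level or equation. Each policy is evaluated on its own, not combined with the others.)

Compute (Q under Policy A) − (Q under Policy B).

Policy A (U − 41):
  U = 105 − 41 = 64
  Q = 9 + 6·64 = 393
Policy B (U − 9):
  U = 105 − 9 = 96
  Q = 9 + 6·96 = 585
Q: 393 − 585 = -192

-192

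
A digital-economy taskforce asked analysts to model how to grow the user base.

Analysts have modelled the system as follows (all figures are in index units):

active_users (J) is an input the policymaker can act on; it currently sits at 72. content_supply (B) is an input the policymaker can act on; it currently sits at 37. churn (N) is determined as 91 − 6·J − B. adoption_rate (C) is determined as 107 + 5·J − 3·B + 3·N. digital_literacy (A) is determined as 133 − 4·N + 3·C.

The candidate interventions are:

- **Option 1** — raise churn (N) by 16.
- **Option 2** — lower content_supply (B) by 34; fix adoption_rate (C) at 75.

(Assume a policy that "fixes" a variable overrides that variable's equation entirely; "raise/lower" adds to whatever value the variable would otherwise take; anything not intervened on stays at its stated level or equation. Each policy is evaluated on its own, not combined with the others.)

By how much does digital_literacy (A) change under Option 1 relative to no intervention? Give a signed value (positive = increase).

80

Baseline:
  J = 72
  B = 37
  N = 91 − 6·72 − 37 = -378
  C = 107 + 5·72 − 3·37 + 3·(-378) = -778
  A = 133 − 4·(-378) + 3·(-778) = -689
Option 1 (N + 16):
  J = 72
  B = 37
  N = 91 − 6·72 − 37 (+16 from intervention) = -362
  C = 107 + 5·72 − 3·37 + 3·(-362) = -730
  A = 133 − 4·(-362) + 3·(-730) = -609
Change in A: -609 − (-689) = 80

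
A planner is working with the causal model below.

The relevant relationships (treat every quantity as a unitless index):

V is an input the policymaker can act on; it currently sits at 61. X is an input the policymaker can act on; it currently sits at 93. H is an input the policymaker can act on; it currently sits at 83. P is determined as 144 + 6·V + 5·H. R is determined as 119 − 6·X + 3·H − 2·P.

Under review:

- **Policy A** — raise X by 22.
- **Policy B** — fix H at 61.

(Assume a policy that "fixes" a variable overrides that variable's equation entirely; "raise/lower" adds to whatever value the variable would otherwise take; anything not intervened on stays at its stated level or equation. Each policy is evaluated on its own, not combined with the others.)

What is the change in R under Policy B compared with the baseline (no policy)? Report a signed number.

154

Baseline:
  V = 61
  X = 93
  H = 83
  P = 144 + 6·61 + 5·83 = 925
  R = 119 − 6·93 + 3·83 − 2·925 = -2040
Policy B (H := 61):
  V = 61
  X = 93
  H = 61
  P = 144 + 6·61 + 5·61 = 815
  R = 119 − 6·93 + 3·61 − 2·815 = -1886
Change in R: -1886 − (-2040) = 154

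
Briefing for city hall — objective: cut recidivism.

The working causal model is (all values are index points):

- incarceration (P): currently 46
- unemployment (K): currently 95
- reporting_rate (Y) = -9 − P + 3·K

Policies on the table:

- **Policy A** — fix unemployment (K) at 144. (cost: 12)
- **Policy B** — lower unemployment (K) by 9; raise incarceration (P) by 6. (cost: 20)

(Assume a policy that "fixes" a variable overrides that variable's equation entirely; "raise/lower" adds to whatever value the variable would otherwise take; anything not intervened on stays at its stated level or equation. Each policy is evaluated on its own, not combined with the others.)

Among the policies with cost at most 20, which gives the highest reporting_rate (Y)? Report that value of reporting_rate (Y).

377

Policy A (K := 144):
  P = 46
  K = 144
  Y = -9 − 46 + 3·144 = 377
Policy B (K − 9, P + 6):
  P = 46 + 6 = 52
  K = 95 − 9 = 86
  Y = -9 − 52 + 3·86 = 197
Comparing — Policy A: Y=377, Policy B: Y=197. Highest is 377 (Policy A).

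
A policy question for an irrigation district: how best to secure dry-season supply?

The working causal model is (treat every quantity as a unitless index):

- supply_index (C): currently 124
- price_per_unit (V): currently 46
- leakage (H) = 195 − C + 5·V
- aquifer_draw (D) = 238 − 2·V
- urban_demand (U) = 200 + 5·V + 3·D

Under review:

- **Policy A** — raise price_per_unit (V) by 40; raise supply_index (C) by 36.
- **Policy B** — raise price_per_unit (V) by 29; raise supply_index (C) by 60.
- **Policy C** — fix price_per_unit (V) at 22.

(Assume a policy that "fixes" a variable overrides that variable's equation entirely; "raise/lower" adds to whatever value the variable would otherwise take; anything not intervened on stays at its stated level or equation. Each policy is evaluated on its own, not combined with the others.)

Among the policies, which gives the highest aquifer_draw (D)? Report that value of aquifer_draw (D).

194

Policy A (V + 40, C + 36):
  V = 46 + 40 = 86
  D = 238 − 2·86 = 66
Policy B (V + 29, C + 60):
  V = 46 + 29 = 75
  D = 238 − 2·75 = 88
Policy C (V := 22):
  V = 22
  D = 238 − 2·22 = 194
Comparing — Policy A: D=66, Policy B: D=88, Policy C: D=194. Highest is 194 (Policy C).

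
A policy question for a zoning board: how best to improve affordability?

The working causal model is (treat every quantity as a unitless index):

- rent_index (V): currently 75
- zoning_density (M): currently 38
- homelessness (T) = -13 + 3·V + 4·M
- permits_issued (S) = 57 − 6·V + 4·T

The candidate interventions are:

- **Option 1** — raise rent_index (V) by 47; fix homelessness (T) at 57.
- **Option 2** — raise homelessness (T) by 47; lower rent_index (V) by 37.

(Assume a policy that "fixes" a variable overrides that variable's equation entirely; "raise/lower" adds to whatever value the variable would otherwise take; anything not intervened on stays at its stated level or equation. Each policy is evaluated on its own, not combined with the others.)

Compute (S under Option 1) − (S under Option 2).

-1476

Option 1 (V + 47, T := 57):
  V = 75 + 47 = 122
  M = 38
  T = 57
  S = 57 − 6·122 + 4·57 = -447
Option 2 (T + 47, V − 37):
  V = 75 − 37 = 38
  M = 38
  T = -13 + 3·38 + 4·38 (+47 from intervention) = 300
  S = 57 − 6·38 + 4·300 = 1029
S: -447 − 1029 = -1476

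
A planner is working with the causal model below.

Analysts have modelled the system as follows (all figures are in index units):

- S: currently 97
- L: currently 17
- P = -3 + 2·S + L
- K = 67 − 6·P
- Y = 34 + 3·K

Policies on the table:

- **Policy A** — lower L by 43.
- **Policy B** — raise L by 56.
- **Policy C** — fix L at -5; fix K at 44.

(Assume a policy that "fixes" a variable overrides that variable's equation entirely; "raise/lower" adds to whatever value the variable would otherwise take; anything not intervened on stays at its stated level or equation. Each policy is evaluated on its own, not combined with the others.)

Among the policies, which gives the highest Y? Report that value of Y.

166

Policy A (L − 43):
  S = 97
  L = 17 − 43 = -26
  P = -3 + 2·97 + (-26) = 165
  K = 67 − 6·165 = -923
  Y = 34 + 3·(-923) = -2735
Policy B (L + 56):
  S = 97
  L = 17 + 56 = 73
  P = -3 + 2·97 + 73 = 264
  K = 67 − 6·264 = -1517
  Y = 34 + 3·(-1517) = -4517
Policy C (L := -5, K := 44):
  S = 97
  L = -5
  P = -3 + 2·97 + (-5) = 186
  K = 44
  Y = 34 + 3·44 = 166
Comparing — Policy A: Y=-2735, Policy B: Y=-4517, Policy C: Y=166. Highest is 166 (Policy C).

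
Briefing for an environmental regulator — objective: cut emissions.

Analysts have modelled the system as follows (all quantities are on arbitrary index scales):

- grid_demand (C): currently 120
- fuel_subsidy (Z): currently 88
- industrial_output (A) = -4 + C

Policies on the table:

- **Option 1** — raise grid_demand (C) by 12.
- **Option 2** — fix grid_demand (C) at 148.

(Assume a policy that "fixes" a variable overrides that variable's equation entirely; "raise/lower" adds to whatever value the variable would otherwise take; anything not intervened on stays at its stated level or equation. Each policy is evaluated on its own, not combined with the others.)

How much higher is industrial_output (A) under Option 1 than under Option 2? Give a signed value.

Option 1 (C + 12):
  C = 120 + 12 = 132
  A = -4 + 132 = 128
Option 2 (C := 148):
  C = 148
  A = -4 + 148 = 144
A: 128 − 144 = -16

-16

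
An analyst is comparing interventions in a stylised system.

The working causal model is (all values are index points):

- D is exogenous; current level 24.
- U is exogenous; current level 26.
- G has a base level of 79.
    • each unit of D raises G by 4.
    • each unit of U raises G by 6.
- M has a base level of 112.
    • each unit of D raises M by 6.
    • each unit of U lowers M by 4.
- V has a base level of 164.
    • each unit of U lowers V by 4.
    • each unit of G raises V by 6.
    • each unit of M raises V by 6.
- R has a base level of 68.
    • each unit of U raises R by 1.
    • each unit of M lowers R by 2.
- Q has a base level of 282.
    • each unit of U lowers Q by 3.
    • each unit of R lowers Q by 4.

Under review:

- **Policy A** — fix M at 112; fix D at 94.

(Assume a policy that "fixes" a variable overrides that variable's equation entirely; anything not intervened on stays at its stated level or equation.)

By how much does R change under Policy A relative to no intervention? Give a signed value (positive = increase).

Baseline:
  D = 24
  U = 26
  M = 112 + 6·24 − 4·26 = 152
  R = 68 + 26 − 2·152 = -210
Policy A (M := 112, D := 94):
  D = 94
  U = 26
  M = 112
  R = 68 + 26 − 2·112 = -130
Change in R: -130 − (-210) = 80

80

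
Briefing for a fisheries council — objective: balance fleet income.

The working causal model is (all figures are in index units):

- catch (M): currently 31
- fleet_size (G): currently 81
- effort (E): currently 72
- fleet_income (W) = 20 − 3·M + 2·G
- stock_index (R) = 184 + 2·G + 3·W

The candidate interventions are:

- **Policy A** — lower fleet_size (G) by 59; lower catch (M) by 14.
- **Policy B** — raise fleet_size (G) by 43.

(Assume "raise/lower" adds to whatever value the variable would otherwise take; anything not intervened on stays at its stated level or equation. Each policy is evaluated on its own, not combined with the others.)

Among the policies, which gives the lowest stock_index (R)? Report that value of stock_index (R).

Policy A (G − 59, M − 14):
  M = 31 − 14 = 17
  G = 81 − 59 = 22
  W = 20 − 3·17 + 2·22 = 13
  R = 184 + 2·22 + 3·13 = 267
Policy B (G + 43):
  M = 31
  G = 81 + 43 = 124
  W = 20 − 3·31 + 2·124 = 175
  R = 184 + 2·124 + 3·175 = 957
Comparing — Policy A: R=267, Policy B: R=957. Lowest is 267 (Policy A).

267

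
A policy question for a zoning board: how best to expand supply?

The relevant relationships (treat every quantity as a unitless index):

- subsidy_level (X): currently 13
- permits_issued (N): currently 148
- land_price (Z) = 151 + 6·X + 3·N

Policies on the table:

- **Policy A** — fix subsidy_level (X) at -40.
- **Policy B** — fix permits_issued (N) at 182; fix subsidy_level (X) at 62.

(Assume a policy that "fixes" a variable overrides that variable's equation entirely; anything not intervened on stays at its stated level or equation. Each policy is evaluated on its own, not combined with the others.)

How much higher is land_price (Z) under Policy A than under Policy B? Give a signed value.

Policy A (X := -40):
  X = -40
  N = 148
  Z = 151 + 6·(-40) + 3·148 = 355
Policy B (N := 182, X := 62):
  X = 62
  N = 182
  Z = 151 + 6·62 + 3·182 = 1069
Z: 355 − 1069 = -714

-714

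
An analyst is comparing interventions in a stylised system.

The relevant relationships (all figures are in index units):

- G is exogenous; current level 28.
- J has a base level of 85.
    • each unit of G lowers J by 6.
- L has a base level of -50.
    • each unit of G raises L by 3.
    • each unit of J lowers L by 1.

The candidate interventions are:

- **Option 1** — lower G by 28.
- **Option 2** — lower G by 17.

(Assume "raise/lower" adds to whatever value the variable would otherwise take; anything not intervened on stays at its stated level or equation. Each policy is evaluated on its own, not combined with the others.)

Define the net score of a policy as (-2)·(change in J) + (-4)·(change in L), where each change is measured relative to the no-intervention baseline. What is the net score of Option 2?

Baseline:
  G = 28
  J = 85 − 6·28 = -83
  L = -50 + 3·28 − (-83) = 117
Option 2 (G − 17):
  G = 28 − 17 = 11
  J = 85 − 6·11 = 19
  L = -50 + 3·11 − 19 = -36
ΔJ = 19 − (-83) = 102; ΔL = -36 − 117 = -153
Score = (-2)·102 + (-4)·(-153) = 408

408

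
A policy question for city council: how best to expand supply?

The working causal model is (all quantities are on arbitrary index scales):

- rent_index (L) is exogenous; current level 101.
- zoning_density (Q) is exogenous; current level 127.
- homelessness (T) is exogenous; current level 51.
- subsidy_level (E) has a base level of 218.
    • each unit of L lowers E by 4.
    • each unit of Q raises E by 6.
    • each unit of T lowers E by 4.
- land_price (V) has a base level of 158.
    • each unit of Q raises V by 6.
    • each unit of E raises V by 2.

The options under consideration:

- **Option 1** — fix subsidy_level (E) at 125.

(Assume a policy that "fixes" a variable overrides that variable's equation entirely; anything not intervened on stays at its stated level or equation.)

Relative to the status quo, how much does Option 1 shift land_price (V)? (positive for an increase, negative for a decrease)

Baseline:
  L = 101
  Q = 127
  T = 51
  E = 218 − 4·101 + 6·127 − 4·51 = 372
  V = 158 + 6·127 + 2·372 = 1664
Option 1 (E := 125):
  L = 101
  Q = 127
  T = 51
  E = 125
  V = 158 + 6·127 + 2·125 = 1170
Change in V: 1170 − 1664 = -494

-494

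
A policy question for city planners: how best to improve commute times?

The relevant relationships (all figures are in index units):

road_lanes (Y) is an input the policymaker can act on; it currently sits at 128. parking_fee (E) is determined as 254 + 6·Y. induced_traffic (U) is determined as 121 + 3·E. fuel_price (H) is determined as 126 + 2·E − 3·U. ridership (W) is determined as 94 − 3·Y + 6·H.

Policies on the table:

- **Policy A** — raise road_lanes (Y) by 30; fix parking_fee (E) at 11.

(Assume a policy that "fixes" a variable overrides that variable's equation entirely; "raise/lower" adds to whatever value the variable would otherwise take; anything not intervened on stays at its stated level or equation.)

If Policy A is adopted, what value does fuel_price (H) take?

-314

Policy A (Y + 30, E := 11):
  Y = 128 + 30 = 158
  E = 11
  U = 121 + 3·11 = 154
  H = 126 + 2·11 − 3·154 = -314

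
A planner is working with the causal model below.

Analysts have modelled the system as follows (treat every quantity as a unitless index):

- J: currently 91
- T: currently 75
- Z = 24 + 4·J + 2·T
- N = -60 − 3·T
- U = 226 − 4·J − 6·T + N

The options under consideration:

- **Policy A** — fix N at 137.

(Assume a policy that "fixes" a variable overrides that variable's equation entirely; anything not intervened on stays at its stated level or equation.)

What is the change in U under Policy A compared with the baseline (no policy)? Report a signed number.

422

Baseline:
  J = 91
  T = 75
  N = -60 − 3·75 = -285
  U = 226 − 4·91 − 6·75 + (-285) = -873
Policy A (N := 137):
  J = 91
  T = 75
  N = 137
  U = 226 − 4·91 − 6·75 + 137 = -451
Change in U: -451 − (-873) = 422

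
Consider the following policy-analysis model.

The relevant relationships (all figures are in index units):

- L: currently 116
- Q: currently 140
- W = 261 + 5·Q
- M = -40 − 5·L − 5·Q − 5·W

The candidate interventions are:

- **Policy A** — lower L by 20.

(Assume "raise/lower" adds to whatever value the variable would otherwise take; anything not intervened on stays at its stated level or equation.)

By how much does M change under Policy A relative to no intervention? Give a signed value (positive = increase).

Baseline:
  L = 116
  Q = 140
  W = 261 + 5·140 = 961
  M = -40 − 5·116 − 5·140 − 5·961 = -6125
Policy A (L − 20):
  L = 116 − 20 = 96
  Q = 140
  W = 261 + 5·140 = 961
  M = -40 − 5·96 − 5·140 − 5·961 = -6025
Change in M: -6025 − (-6125) = 100

100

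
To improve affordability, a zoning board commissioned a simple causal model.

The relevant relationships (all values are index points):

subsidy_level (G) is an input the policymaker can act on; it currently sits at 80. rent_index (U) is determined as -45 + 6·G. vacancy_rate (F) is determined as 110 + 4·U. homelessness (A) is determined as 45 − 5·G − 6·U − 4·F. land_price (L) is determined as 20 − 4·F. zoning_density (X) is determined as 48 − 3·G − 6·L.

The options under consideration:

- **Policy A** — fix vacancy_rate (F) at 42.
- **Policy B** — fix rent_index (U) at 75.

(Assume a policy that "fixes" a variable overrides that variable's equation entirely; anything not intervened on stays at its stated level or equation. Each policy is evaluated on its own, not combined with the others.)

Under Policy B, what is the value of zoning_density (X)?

Policy B (U := 75):
  G = 80
  U = 75
  F = 110 + 4·75 = 410
  L = 20 − 4·410 = -1620
  X = 48 − 3·80 − 6·(-1620) = 9528

9528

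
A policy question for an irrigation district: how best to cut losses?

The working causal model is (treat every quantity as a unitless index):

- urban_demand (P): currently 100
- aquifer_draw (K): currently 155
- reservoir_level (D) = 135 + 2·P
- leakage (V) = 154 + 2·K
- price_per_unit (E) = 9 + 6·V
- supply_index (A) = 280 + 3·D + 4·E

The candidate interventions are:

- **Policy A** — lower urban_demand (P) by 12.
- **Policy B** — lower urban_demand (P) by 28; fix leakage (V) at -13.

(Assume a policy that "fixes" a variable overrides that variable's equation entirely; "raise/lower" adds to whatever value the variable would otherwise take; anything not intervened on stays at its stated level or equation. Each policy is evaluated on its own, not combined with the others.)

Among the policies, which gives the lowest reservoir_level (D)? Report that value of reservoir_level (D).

Policy A (P − 12):
  P = 100 − 12 = 88
  D = 135 + 2·88 = 311
Policy B (P − 28, V := -13):
  P = 100 − 28 = 72
  D = 135 + 2·72 = 279
Comparing — Policy A: D=311, Policy B: D=279. Lowest is 279 (Policy B).

279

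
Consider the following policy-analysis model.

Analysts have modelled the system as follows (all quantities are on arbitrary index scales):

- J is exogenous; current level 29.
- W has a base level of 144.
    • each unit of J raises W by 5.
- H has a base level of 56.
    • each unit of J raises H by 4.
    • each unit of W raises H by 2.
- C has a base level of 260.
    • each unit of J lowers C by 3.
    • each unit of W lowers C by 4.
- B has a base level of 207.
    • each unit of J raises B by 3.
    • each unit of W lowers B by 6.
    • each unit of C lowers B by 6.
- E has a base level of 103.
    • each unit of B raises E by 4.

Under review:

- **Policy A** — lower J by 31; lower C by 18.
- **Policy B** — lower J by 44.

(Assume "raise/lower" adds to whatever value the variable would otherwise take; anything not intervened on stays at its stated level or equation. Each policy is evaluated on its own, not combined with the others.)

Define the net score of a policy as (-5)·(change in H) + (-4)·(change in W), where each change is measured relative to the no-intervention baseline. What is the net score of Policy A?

Baseline:
  J = 29
  W = 144 + 5·29 = 289
  H = 56 + 4·29 + 2·289 = 750
Policy A (J − 31, C − 18):
  J = 29 − 31 = -2
  W = 144 + 5·(-2) = 134
  H = 56 + 4·(-2) + 2·134 = 316
ΔH = 316 − 750 = -434; ΔW = 134 − 289 = -155
Score = (-5)·(-434) + (-4)·(-155) = 2790

2790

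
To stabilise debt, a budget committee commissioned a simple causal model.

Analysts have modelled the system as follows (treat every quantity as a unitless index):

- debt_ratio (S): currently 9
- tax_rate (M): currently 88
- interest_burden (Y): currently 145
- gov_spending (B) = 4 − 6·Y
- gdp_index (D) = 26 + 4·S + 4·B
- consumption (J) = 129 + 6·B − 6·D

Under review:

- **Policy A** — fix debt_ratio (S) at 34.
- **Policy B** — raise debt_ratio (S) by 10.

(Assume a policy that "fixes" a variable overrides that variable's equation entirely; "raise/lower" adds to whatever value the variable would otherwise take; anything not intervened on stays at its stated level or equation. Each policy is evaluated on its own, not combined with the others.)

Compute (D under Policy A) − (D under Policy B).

60

Policy A (S := 34):
  S = 34
  Y = 145
  B = 4 − 6·145 = -866
  D = 26 + 4·34 + 4·(-866) = -3302
Policy B (S + 10):
  S = 9 + 10 = 19
  Y = 145
  B = 4 − 6·145 = -866
  D = 26 + 4·19 + 4·(-866) = -3362
D: -3302 − (-3362) = 60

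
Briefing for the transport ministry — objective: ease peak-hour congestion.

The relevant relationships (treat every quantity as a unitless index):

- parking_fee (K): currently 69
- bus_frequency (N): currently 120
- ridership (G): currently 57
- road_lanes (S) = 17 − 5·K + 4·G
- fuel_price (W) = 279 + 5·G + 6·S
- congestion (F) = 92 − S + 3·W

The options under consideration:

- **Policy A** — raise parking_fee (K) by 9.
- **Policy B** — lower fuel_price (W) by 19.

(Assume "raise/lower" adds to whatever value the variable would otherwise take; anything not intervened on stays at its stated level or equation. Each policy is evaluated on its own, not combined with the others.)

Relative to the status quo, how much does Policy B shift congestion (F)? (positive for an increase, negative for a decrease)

Baseline:
  K = 69
  G = 57
  S = 17 − 5·69 + 4·57 = -100
  W = 279 + 5·57 + 6·(-100) = -36
  F = 92 − (-100) + 3·(-36) = 84
Policy B (W − 19):
  K = 69
  G = 57
  S = 17 − 5·69 + 4·57 = -100
  W = 279 + 5·57 + 6·(-100) (−19 from intervention) = -55
  F = 92 − (-100) + 3·(-55) = 27
Change in F: 27 − 84 = -57

-57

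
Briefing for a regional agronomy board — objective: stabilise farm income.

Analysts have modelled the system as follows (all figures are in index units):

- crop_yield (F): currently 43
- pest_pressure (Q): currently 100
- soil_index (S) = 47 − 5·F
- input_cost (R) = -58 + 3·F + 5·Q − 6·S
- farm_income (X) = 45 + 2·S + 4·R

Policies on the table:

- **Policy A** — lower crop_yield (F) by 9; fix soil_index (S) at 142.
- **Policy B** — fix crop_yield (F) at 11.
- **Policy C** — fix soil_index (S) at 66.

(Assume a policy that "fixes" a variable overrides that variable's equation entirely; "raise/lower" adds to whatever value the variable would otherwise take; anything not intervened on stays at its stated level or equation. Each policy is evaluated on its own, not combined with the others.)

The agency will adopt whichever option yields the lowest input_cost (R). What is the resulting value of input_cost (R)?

-308

Policy A (F − 9, S := 142):
  F = 43 − 9 = 34
  Q = 100
  S = 142
  R = -58 + 3·34 + 5·100 − 6·142 = -308
Policy B (F := 11):
  F = 11
  Q = 100
  S = 47 − 5·11 = -8
  R = -58 + 3·11 + 5·100 − 6·(-8) = 523
Policy C (S := 66):
  F = 43
  Q = 100
  S = 66
  R = -58 + 3·43 + 5·100 − 6·66 = 175
Comparing — Policy A: R=-308, Policy B: R=523, Policy C: R=175. Lowest is -308 (Policy A).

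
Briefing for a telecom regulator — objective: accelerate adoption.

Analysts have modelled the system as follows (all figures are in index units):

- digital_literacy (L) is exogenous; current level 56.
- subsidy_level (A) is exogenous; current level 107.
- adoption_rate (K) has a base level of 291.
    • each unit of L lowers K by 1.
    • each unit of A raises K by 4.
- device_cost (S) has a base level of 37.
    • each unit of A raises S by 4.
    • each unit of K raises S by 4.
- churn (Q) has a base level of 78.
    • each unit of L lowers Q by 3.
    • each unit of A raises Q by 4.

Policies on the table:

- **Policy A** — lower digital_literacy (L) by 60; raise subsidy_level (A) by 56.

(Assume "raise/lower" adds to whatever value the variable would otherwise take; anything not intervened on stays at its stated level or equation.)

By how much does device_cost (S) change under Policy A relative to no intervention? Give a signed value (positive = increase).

Baseline:
  L = 56
  A = 107
  K = 291 − 56 + 4·107 = 663
  S = 37 + 4·107 + 4·663 = 3117
Policy A (L − 60, A + 56):
  L = 56 − 60 = -4
  A = 107 + 56 = 163
  K = 291 − (-4) + 4·163 = 947
  S = 37 + 4·163 + 4·947 = 4477
Change in S: 4477 − 3117 = 1360

1360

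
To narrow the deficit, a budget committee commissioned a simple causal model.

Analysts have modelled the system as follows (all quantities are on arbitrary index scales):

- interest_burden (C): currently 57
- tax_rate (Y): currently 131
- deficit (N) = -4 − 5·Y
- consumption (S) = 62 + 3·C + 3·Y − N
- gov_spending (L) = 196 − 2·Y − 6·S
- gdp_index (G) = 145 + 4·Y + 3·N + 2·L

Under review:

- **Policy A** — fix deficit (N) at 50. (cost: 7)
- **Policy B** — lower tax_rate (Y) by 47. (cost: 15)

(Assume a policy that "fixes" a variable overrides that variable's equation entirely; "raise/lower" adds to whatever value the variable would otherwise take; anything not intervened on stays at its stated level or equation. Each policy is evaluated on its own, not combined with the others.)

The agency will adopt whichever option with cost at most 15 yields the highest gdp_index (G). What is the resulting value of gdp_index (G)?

-6225

Policy A (N := 50):
  C = 57
  Y = 131
  N = 50
  S = 62 + 3·57 + 3·131 − 50 = 576
  L = 196 − 2·131 − 6·576 = -3522
  G = 145 + 4·131 + 3·50 + 2·(-3522) = -6225
Policy B (Y − 47):
  C = 57
  Y = 131 − 47 = 84
  N = -4 − 5·84 = -424
  S = 62 + 3·57 + 3·84 − (-424) = 909
  L = 196 − 2·84 − 6·909 = -5426
  G = 145 + 4·84 + 3·(-424) + 2·(-5426) = -11643
Comparing — Policy A: G=-6225, Policy B: G=-11643. Highest is -6225 (Policy A).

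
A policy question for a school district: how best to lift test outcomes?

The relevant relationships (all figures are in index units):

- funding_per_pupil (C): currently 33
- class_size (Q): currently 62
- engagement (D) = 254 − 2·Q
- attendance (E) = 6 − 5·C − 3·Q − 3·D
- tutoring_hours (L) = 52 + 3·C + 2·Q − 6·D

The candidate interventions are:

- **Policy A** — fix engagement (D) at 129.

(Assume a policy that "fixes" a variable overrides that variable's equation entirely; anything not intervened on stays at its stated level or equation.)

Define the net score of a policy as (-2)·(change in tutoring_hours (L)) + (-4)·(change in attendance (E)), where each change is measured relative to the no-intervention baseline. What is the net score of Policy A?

-24

Baseline:
  C = 33
  Q = 62
  D = 254 − 2·62 = 130
  E = 6 − 5·33 − 3·62 − 3·130 = -735
  L = 52 + 3·33 + 2·62 − 6·130 = -505
Policy A (D := 129):
  C = 33
  Q = 62
  D = 129
  E = 6 − 5·33 − 3·62 − 3·129 = -732
  L = 52 + 3·33 + 2·62 − 6·129 = -499
ΔL = -499 − (-505) = 6; ΔE = -732 − (-735) = 3
Score = (-2)·6 + (-4)·3 = -24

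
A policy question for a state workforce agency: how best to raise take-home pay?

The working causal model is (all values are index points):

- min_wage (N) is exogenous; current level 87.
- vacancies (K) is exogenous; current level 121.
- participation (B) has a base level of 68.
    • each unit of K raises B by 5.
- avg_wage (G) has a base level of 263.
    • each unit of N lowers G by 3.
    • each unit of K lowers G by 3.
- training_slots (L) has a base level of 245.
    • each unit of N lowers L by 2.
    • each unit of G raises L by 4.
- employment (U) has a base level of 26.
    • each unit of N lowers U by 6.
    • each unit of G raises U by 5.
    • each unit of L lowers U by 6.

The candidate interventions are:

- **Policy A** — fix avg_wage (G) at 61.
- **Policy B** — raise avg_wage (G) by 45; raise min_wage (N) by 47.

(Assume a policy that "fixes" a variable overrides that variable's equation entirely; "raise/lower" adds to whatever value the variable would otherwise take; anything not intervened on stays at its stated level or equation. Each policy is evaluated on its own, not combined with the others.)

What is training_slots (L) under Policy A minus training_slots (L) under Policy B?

Policy A (G := 61):
  N = 87
  K = 121
  G = 61
  L = 245 − 2·87 + 4·61 = 315
Policy B (G + 45, N + 47):
  N = 87 + 47 = 134
  K = 121
  G = 263 − 3·134 − 3·121 (+45 from intervention) = -457
  L = 245 − 2·134 + 4·(-457) = -1851
L: 315 − (-1851) = 2166

2166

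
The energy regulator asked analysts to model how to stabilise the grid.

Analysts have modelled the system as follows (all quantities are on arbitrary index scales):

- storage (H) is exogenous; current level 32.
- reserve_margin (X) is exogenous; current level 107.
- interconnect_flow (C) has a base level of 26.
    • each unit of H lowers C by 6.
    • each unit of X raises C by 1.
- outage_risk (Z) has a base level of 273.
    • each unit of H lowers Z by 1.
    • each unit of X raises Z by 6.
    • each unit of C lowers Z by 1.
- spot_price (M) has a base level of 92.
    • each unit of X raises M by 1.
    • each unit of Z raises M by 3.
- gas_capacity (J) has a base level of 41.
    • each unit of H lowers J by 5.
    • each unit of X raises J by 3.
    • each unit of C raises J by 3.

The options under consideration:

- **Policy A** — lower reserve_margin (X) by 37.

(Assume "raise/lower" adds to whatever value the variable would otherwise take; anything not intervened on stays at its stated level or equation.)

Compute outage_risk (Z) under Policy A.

757

Policy A (X − 37):
  H = 32
  X = 107 − 37 = 70
  C = 26 − 6·32 + 70 = -96
  Z = 273 − 32 + 6·70 − (-96) = 757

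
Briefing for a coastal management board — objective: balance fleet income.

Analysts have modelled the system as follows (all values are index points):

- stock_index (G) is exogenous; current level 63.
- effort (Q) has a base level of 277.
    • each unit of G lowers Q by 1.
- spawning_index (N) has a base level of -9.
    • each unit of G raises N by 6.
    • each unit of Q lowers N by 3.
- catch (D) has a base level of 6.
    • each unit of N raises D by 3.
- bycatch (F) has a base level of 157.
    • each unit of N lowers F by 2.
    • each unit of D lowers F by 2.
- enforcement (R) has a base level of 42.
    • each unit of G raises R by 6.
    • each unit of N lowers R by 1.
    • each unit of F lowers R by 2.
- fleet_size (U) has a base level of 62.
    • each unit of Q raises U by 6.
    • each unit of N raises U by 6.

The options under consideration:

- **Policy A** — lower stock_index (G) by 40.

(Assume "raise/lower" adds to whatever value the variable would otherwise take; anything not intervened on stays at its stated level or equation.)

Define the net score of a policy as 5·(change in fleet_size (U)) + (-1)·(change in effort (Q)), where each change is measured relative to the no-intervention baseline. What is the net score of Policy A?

Baseline:
  G = 63
  Q = 277 − 63 = 214
  N = -9 + 6·63 − 3·214 = -273
  U = 62 + 6·214 + 6·(-273) = -292
Policy A (G − 40):
  G = 63 − 40 = 23
  Q = 277 − 23 = 254
  N = -9 + 6·23 − 3·254 = -633
  U = 62 + 6·254 + 6·(-633) = -2212
ΔU = -2212 − (-292) = -1920; ΔQ = 254 − 214 = 40
Score = 5·(-1920) + (-1)·40 = -9640

-9640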